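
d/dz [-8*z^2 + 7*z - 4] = 7 - 16*z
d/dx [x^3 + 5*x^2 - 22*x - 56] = 3*x^2 + 10*x - 22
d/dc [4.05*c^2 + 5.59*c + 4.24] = 8.1*c + 5.59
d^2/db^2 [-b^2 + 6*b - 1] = -2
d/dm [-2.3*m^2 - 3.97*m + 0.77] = -4.6*m - 3.97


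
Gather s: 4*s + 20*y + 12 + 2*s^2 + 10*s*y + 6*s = 2*s^2 + s*(10*y + 10) + 20*y + 12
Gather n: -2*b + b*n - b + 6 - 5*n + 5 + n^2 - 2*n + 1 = -3*b + n^2 + n*(b - 7) + 12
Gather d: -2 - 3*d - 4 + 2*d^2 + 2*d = 2*d^2 - d - 6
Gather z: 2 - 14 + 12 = 0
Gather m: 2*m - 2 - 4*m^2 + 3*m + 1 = -4*m^2 + 5*m - 1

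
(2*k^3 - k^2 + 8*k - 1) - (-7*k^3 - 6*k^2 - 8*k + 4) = 9*k^3 + 5*k^2 + 16*k - 5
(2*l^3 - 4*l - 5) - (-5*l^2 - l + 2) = 2*l^3 + 5*l^2 - 3*l - 7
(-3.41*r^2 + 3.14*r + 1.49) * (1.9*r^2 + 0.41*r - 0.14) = -6.479*r^4 + 4.5679*r^3 + 4.5958*r^2 + 0.1713*r - 0.2086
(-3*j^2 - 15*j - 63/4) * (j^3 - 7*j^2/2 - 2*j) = -3*j^5 - 9*j^4/2 + 171*j^3/4 + 681*j^2/8 + 63*j/2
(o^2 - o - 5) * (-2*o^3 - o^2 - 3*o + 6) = -2*o^5 + o^4 + 8*o^3 + 14*o^2 + 9*o - 30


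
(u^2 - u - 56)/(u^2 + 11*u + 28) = (u - 8)/(u + 4)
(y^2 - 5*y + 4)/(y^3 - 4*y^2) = (y - 1)/y^2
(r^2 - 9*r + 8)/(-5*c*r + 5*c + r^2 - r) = (r - 8)/(-5*c + r)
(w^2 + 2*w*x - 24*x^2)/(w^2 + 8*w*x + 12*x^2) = (w - 4*x)/(w + 2*x)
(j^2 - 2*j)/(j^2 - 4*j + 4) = j/(j - 2)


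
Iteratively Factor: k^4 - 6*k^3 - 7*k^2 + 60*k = (k - 5)*(k^3 - k^2 - 12*k) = (k - 5)*(k - 4)*(k^2 + 3*k) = (k - 5)*(k - 4)*(k + 3)*(k)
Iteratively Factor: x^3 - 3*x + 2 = (x - 1)*(x^2 + x - 2) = (x - 1)^2*(x + 2)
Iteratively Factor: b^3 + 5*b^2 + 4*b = (b + 4)*(b^2 + b) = b*(b + 4)*(b + 1)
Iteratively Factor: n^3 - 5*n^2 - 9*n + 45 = (n + 3)*(n^2 - 8*n + 15) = (n - 3)*(n + 3)*(n - 5)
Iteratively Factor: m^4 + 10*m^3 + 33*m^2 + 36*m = (m)*(m^3 + 10*m^2 + 33*m + 36) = m*(m + 3)*(m^2 + 7*m + 12) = m*(m + 3)*(m + 4)*(m + 3)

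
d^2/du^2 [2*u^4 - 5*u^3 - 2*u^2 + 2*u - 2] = 24*u^2 - 30*u - 4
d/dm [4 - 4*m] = -4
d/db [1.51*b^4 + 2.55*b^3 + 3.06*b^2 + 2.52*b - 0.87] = 6.04*b^3 + 7.65*b^2 + 6.12*b + 2.52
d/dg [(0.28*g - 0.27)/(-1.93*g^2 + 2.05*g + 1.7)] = (0.5404*g^2 - 1.0422*g + 1.0295)/(3.7249*g^4 - 7.913*g^3 - 2.3595*g^2 + 6.97*g + 2.89)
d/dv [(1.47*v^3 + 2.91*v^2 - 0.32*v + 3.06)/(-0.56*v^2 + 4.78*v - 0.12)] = (-0.8232*v^4 + 14.0532*v^3 + 13.2014*v^2 + 2.7288*v - 14.5884)/(0.3136*v^4 - 5.3536*v^3 + 22.9828*v^2 - 1.1472*v + 0.0144)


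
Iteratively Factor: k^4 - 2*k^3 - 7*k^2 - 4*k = (k + 1)*(k^3 - 3*k^2 - 4*k) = k*(k + 1)*(k^2 - 3*k - 4) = k*(k - 4)*(k + 1)*(k + 1)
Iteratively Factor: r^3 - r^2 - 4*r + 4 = (r + 2)*(r^2 - 3*r + 2) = (r - 2)*(r + 2)*(r - 1)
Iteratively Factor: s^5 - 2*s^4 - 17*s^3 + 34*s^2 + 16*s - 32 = (s - 1)*(s^4 - s^3 - 18*s^2 + 16*s + 32) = (s - 1)*(s + 4)*(s^3 - 5*s^2 + 2*s + 8) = (s - 2)*(s - 1)*(s + 4)*(s^2 - 3*s - 4) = (s - 4)*(s - 2)*(s - 1)*(s + 4)*(s + 1)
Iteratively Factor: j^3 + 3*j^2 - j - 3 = (j + 3)*(j^2 - 1) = (j + 1)*(j + 3)*(j - 1)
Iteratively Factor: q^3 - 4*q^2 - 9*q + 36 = (q - 3)*(q^2 - q - 12) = (q - 4)*(q - 3)*(q + 3)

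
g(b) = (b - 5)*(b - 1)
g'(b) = 2*b - 6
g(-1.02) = 12.16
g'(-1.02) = -8.04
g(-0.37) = 7.36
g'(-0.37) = -6.74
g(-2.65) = 27.92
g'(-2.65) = -11.30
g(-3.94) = 44.16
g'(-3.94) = -13.88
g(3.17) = -3.97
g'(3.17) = 0.34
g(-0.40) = 7.56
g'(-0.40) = -6.80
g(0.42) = 2.66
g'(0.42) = -5.16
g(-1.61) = 17.25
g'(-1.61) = -9.22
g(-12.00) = 221.00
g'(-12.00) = -30.00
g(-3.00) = 32.00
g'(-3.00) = -12.00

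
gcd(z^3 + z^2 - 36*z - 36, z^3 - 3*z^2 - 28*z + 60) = z - 6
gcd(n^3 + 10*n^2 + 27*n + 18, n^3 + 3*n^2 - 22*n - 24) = n^2 + 7*n + 6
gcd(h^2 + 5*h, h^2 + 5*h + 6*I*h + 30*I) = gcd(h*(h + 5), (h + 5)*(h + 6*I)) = h + 5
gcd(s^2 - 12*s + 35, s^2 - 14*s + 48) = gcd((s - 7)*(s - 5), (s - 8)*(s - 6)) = 1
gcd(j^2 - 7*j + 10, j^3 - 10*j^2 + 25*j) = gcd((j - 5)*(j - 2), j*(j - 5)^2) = j - 5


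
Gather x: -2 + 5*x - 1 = 5*x - 3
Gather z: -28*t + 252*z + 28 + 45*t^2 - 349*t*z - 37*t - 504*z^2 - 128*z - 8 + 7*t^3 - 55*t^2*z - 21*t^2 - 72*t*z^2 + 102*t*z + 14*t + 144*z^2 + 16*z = 7*t^3 + 24*t^2 - 51*t + z^2*(-72*t - 360) + z*(-55*t^2 - 247*t + 140) + 20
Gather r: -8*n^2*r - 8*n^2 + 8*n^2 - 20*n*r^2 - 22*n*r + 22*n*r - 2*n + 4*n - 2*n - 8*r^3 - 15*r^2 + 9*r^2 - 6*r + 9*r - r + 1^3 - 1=-8*r^3 + r^2*(-20*n - 6) + r*(2 - 8*n^2)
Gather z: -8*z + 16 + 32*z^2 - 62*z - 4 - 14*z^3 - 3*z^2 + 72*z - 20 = -14*z^3 + 29*z^2 + 2*z - 8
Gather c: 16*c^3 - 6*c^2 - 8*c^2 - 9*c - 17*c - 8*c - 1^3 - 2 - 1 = 16*c^3 - 14*c^2 - 34*c - 4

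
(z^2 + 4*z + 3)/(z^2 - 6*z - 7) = (z + 3)/(z - 7)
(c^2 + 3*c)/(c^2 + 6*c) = (c + 3)/(c + 6)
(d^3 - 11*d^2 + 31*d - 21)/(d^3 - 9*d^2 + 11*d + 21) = (d - 1)/(d + 1)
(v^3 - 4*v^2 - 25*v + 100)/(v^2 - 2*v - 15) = (v^2 + v - 20)/(v + 3)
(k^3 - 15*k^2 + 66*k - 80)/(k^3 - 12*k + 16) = (k^2 - 13*k + 40)/(k^2 + 2*k - 8)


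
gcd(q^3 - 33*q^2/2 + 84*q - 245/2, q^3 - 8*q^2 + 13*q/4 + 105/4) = q^2 - 19*q/2 + 35/2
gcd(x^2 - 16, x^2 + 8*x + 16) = x + 4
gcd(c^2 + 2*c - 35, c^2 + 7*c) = c + 7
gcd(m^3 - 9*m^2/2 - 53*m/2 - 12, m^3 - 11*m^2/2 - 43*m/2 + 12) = m^2 - 5*m - 24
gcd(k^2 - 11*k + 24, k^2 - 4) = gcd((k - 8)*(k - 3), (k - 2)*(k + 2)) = 1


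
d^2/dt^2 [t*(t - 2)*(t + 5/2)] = 6*t + 1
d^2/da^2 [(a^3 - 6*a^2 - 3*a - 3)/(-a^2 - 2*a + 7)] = 2*(-20*a^3 + 177*a^2 - 66*a + 369)/(a^6 + 6*a^5 - 9*a^4 - 76*a^3 + 63*a^2 + 294*a - 343)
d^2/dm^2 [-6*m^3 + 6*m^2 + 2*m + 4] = 12 - 36*m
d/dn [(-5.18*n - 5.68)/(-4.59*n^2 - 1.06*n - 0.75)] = (23.7762*n^2 + 5.4908*n - (5.18*n + 5.68)*(9.18*n + 1.06) + 3.885)/(4.59*n^2 + 1.06*n + 0.75)^2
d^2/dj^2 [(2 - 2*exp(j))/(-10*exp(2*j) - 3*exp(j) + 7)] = (200*exp(4*j) - 860*exp(3*j) + 660*exp(2*j) - 536*exp(j) + 56)*exp(j)/(1000*exp(6*j) + 900*exp(5*j) - 1830*exp(4*j) - 1233*exp(3*j) + 1281*exp(2*j) + 441*exp(j) - 343)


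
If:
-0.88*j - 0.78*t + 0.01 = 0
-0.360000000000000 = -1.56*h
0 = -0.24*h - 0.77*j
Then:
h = 0.23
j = -0.07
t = 0.09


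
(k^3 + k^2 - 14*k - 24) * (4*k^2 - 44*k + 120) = 4*k^5 - 40*k^4 + 20*k^3 + 640*k^2 - 624*k - 2880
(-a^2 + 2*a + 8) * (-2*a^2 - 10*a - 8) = 2*a^4 + 6*a^3 - 28*a^2 - 96*a - 64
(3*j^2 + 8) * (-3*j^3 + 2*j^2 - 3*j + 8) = -9*j^5 + 6*j^4 - 33*j^3 + 40*j^2 - 24*j + 64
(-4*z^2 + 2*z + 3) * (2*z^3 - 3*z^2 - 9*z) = -8*z^5 + 16*z^4 + 36*z^3 - 27*z^2 - 27*z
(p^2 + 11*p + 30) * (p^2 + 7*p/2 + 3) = p^4 + 29*p^3/2 + 143*p^2/2 + 138*p + 90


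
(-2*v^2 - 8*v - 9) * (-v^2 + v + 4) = 2*v^4 + 6*v^3 - 7*v^2 - 41*v - 36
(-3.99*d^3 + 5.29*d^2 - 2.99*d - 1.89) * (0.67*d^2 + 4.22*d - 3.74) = -2.6733*d^5 - 13.2935*d^4 + 35.2431*d^3 - 33.6687*d^2 + 3.2068*d + 7.0686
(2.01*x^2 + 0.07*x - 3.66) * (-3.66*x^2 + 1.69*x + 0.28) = -7.3566*x^4 + 3.1407*x^3 + 14.0767*x^2 - 6.1658*x - 1.0248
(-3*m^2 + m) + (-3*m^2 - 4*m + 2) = -6*m^2 - 3*m + 2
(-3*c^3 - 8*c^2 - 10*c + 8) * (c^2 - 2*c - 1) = -3*c^5 - 2*c^4 + 9*c^3 + 36*c^2 - 6*c - 8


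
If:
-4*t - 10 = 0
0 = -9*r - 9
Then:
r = -1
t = -5/2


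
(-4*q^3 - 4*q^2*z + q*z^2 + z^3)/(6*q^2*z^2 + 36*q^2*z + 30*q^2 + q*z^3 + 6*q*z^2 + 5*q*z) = (-4*q^3 - 4*q^2*z + q*z^2 + z^3)/(q*(6*q*z^2 + 36*q*z + 30*q + z^3 + 6*z^2 + 5*z))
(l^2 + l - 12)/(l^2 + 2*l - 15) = (l + 4)/(l + 5)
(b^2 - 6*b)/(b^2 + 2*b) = (b - 6)/(b + 2)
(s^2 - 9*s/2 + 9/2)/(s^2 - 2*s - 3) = (s - 3/2)/(s + 1)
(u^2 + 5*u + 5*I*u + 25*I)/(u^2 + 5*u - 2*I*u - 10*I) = (u + 5*I)/(u - 2*I)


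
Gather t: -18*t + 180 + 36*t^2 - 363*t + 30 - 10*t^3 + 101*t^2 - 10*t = -10*t^3 + 137*t^2 - 391*t + 210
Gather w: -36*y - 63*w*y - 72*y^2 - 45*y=-63*w*y - 72*y^2 - 81*y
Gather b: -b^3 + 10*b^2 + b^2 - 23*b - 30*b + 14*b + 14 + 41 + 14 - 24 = -b^3 + 11*b^2 - 39*b + 45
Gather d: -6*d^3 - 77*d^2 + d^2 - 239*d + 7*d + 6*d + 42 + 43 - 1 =-6*d^3 - 76*d^2 - 226*d + 84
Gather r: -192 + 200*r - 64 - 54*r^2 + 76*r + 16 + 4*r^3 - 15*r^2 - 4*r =4*r^3 - 69*r^2 + 272*r - 240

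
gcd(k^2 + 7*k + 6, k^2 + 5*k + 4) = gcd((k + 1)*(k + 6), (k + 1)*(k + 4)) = k + 1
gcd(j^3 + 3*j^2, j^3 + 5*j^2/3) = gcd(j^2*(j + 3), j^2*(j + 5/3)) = j^2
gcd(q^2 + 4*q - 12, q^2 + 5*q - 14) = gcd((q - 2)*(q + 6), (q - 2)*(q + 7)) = q - 2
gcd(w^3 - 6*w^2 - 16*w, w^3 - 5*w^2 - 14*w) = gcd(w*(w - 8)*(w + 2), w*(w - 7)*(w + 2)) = w^2 + 2*w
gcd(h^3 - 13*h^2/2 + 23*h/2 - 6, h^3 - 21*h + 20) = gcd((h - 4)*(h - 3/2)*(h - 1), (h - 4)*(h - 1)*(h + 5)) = h^2 - 5*h + 4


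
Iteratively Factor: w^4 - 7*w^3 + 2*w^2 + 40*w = (w - 5)*(w^3 - 2*w^2 - 8*w) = (w - 5)*(w + 2)*(w^2 - 4*w) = (w - 5)*(w - 4)*(w + 2)*(w)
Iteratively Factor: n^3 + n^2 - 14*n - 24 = (n + 3)*(n^2 - 2*n - 8) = (n - 4)*(n + 3)*(n + 2)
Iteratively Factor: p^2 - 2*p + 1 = (p - 1)*(p - 1)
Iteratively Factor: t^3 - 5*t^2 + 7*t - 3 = (t - 1)*(t^2 - 4*t + 3) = (t - 1)^2*(t - 3)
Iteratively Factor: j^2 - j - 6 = (j - 3)*(j + 2)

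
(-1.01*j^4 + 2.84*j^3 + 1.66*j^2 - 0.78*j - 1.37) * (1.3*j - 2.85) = -1.313*j^5 + 6.5705*j^4 - 5.936*j^3 - 5.745*j^2 + 0.442*j + 3.9045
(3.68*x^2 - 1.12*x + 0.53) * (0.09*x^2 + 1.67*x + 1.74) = 0.3312*x^4 + 6.0448*x^3 + 4.5805*x^2 - 1.0637*x + 0.9222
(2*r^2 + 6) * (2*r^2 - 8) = 4*r^4 - 4*r^2 - 48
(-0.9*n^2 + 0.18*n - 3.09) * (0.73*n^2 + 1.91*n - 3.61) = -0.657*n^4 - 1.5876*n^3 + 1.3371*n^2 - 6.5517*n + 11.1549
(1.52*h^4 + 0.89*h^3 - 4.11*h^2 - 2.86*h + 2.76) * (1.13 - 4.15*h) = -6.308*h^5 - 1.9759*h^4 + 18.0622*h^3 + 7.2247*h^2 - 14.6858*h + 3.1188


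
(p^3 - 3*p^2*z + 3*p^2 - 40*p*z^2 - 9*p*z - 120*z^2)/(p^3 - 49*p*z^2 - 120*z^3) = (p + 3)/(p + 3*z)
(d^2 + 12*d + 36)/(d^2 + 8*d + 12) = (d + 6)/(d + 2)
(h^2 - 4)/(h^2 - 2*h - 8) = (h - 2)/(h - 4)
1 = 1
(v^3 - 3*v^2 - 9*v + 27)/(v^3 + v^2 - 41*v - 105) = (v^2 - 6*v + 9)/(v^2 - 2*v - 35)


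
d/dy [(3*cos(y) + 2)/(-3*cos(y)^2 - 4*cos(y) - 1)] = (9*sin(y)^2 - 12*cos(y) - 14)*sin(y)/(3*cos(y)^2 + 4*cos(y) + 1)^2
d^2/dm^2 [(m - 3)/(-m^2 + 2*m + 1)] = 2*(4*(m - 3)*(m - 1)^2 + (3*m - 5)*(-m^2 + 2*m + 1))/(-m^2 + 2*m + 1)^3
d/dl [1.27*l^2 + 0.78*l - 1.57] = 2.54*l + 0.78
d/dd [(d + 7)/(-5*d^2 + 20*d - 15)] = (-d^2 + 4*d + 2*(d - 2)*(d + 7) - 3)/(5*(d^2 - 4*d + 3)^2)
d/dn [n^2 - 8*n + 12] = 2*n - 8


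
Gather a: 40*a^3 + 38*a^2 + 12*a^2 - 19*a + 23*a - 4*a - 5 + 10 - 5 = 40*a^3 + 50*a^2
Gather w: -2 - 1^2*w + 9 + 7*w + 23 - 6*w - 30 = 0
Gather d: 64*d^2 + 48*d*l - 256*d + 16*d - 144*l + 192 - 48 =64*d^2 + d*(48*l - 240) - 144*l + 144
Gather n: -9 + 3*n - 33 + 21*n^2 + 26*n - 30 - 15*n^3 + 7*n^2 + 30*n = -15*n^3 + 28*n^2 + 59*n - 72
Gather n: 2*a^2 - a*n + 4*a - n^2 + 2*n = 2*a^2 + 4*a - n^2 + n*(2 - a)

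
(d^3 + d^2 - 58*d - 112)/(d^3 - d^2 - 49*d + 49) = (d^2 - 6*d - 16)/(d^2 - 8*d + 7)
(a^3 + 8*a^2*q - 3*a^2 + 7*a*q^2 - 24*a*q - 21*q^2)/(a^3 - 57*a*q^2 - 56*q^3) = (3 - a)/(-a + 8*q)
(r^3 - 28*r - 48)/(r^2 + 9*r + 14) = (r^2 - 2*r - 24)/(r + 7)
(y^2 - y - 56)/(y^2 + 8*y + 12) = (y^2 - y - 56)/(y^2 + 8*y + 12)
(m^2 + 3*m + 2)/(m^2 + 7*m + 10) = (m + 1)/(m + 5)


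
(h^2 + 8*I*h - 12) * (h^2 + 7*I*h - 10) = h^4 + 15*I*h^3 - 78*h^2 - 164*I*h + 120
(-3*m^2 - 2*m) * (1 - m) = 3*m^3 - m^2 - 2*m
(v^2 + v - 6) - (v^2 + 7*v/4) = -3*v/4 - 6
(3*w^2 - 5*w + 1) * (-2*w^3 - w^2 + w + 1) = -6*w^5 + 7*w^4 + 6*w^3 - 3*w^2 - 4*w + 1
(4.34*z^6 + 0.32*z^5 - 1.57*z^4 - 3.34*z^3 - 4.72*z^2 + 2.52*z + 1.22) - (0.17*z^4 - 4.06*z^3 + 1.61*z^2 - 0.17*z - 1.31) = 4.34*z^6 + 0.32*z^5 - 1.74*z^4 + 0.72*z^3 - 6.33*z^2 + 2.69*z + 2.53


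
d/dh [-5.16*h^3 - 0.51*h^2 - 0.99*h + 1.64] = -15.48*h^2 - 1.02*h - 0.99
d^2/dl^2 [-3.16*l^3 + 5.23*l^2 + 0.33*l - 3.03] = 10.46 - 18.96*l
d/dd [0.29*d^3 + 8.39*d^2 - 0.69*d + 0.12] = 0.87*d^2 + 16.78*d - 0.69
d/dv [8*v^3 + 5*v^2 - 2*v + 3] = 24*v^2 + 10*v - 2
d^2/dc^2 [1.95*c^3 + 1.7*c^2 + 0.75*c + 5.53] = 11.7*c + 3.4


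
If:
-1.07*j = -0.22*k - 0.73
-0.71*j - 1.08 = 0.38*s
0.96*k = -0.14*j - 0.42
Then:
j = 0.58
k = -0.52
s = -3.92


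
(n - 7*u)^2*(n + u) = n^3 - 13*n^2*u + 35*n*u^2 + 49*u^3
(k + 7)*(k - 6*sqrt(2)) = k^2 - 6*sqrt(2)*k + 7*k - 42*sqrt(2)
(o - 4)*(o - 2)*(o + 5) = o^3 - o^2 - 22*o + 40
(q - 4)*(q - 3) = q^2 - 7*q + 12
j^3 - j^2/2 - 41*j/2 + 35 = (j - 7/2)*(j - 2)*(j + 5)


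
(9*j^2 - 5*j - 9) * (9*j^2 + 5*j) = 81*j^4 - 106*j^2 - 45*j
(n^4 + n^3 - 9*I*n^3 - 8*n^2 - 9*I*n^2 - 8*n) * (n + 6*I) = n^5 + n^4 - 3*I*n^4 + 46*n^3 - 3*I*n^3 + 46*n^2 - 48*I*n^2 - 48*I*n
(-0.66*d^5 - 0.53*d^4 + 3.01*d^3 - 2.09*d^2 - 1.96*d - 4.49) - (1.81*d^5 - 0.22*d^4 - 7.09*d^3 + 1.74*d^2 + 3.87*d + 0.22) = -2.47*d^5 - 0.31*d^4 + 10.1*d^3 - 3.83*d^2 - 5.83*d - 4.71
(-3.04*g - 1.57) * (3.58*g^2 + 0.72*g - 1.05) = -10.8832*g^3 - 7.8094*g^2 + 2.0616*g + 1.6485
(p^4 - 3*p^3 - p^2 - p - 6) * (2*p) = 2*p^5 - 6*p^4 - 2*p^3 - 2*p^2 - 12*p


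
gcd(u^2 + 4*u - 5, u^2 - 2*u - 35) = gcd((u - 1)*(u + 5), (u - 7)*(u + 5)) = u + 5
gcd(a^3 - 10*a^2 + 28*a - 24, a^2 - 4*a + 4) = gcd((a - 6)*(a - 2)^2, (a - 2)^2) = a^2 - 4*a + 4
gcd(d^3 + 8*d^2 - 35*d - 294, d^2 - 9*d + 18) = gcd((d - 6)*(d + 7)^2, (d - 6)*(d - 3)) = d - 6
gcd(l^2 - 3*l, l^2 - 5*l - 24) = 1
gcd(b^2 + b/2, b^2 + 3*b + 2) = 1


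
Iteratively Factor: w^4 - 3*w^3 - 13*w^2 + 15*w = (w)*(w^3 - 3*w^2 - 13*w + 15) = w*(w - 1)*(w^2 - 2*w - 15) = w*(w - 5)*(w - 1)*(w + 3)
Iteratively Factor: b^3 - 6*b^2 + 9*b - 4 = (b - 1)*(b^2 - 5*b + 4) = (b - 4)*(b - 1)*(b - 1)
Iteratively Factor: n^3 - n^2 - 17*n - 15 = (n + 3)*(n^2 - 4*n - 5) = (n - 5)*(n + 3)*(n + 1)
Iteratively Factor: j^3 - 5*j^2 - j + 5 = (j - 1)*(j^2 - 4*j - 5) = (j - 1)*(j + 1)*(j - 5)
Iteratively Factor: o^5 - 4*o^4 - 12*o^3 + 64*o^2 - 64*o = (o - 2)*(o^4 - 2*o^3 - 16*o^2 + 32*o) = (o - 2)*(o + 4)*(o^3 - 6*o^2 + 8*o) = (o - 2)^2*(o + 4)*(o^2 - 4*o) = (o - 4)*(o - 2)^2*(o + 4)*(o)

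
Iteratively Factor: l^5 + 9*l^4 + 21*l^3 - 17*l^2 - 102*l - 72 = (l + 3)*(l^4 + 6*l^3 + 3*l^2 - 26*l - 24) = (l + 3)^2*(l^3 + 3*l^2 - 6*l - 8) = (l - 2)*(l + 3)^2*(l^2 + 5*l + 4) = (l - 2)*(l + 3)^2*(l + 4)*(l + 1)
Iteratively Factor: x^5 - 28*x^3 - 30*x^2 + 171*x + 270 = (x - 5)*(x^4 + 5*x^3 - 3*x^2 - 45*x - 54) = (x - 5)*(x - 3)*(x^3 + 8*x^2 + 21*x + 18) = (x - 5)*(x - 3)*(x + 2)*(x^2 + 6*x + 9) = (x - 5)*(x - 3)*(x + 2)*(x + 3)*(x + 3)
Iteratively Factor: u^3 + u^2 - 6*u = (u)*(u^2 + u - 6) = u*(u + 3)*(u - 2)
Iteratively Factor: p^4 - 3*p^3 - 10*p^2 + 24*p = (p - 4)*(p^3 + p^2 - 6*p) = (p - 4)*(p + 3)*(p^2 - 2*p) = p*(p - 4)*(p + 3)*(p - 2)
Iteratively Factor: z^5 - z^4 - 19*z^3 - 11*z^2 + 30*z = (z + 3)*(z^4 - 4*z^3 - 7*z^2 + 10*z) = (z - 5)*(z + 3)*(z^3 + z^2 - 2*z) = (z - 5)*(z - 1)*(z + 3)*(z^2 + 2*z) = z*(z - 5)*(z - 1)*(z + 3)*(z + 2)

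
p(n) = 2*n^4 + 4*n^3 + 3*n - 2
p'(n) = 8*n^3 + 12*n^2 + 3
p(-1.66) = -10.09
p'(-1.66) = -0.53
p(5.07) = 1855.99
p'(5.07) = 1354.05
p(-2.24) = -3.33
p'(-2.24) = -26.70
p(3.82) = 658.31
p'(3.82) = 624.05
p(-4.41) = 398.16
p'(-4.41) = -449.75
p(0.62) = 1.11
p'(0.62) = 9.52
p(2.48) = 142.11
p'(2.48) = 198.83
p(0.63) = 1.21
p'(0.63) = 9.76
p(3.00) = 277.00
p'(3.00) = 327.00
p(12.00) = 48418.00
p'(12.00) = 15555.00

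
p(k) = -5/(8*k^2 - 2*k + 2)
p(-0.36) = -1.33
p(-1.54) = -0.21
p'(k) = -5*(2 - 16*k)/(8*k^2 - 2*k + 2)^2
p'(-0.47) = -2.15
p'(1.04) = 1.00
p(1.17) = -0.47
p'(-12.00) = 0.00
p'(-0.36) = -2.75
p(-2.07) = -0.12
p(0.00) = -2.50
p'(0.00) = -2.50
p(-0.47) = -1.06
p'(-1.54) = -0.23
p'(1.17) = 0.74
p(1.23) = -0.43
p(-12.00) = 0.00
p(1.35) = -0.36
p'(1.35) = 0.51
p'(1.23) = 0.65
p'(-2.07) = -0.11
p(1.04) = -0.58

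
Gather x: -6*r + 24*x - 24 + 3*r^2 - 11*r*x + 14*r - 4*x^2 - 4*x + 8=3*r^2 + 8*r - 4*x^2 + x*(20 - 11*r) - 16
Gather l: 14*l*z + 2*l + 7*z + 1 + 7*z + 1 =l*(14*z + 2) + 14*z + 2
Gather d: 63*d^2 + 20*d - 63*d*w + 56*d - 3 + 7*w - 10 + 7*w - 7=63*d^2 + d*(76 - 63*w) + 14*w - 20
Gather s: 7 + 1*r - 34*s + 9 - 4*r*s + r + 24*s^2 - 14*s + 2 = 2*r + 24*s^2 + s*(-4*r - 48) + 18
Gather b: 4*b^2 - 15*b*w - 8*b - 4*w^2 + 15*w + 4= 4*b^2 + b*(-15*w - 8) - 4*w^2 + 15*w + 4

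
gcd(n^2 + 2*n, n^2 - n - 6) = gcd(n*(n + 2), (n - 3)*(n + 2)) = n + 2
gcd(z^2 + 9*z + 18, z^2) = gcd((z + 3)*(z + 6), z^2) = 1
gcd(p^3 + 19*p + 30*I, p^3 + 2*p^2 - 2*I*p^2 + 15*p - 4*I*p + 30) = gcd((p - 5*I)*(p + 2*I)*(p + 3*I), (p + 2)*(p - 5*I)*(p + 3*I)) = p^2 - 2*I*p + 15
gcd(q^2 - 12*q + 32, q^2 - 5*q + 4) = q - 4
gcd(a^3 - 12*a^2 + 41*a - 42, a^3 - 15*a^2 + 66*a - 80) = a - 2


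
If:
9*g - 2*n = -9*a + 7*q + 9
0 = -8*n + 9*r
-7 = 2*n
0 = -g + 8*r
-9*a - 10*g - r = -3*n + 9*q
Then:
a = 2483/96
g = -224/9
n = -7/2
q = 31/32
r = -28/9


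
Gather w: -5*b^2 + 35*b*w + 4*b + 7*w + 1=-5*b^2 + 4*b + w*(35*b + 7) + 1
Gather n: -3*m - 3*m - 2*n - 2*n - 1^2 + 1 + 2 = -6*m - 4*n + 2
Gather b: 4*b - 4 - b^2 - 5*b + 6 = -b^2 - b + 2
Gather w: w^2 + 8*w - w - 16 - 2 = w^2 + 7*w - 18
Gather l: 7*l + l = 8*l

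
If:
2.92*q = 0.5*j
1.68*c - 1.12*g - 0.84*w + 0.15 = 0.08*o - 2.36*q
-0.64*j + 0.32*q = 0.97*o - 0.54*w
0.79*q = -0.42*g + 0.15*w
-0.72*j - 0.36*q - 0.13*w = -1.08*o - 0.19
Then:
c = 0.605469736214875*w - 0.15344802949522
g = 0.251243394689325*w - 0.042698033100385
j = 0.328797723425346*w + 0.132569285555221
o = 0.35833584600013*w - 0.0799796621793394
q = 0.0563009800385867*w + 0.0227002201293186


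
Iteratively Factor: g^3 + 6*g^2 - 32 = (g - 2)*(g^2 + 8*g + 16) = (g - 2)*(g + 4)*(g + 4)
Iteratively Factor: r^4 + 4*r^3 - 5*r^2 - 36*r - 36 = (r + 3)*(r^3 + r^2 - 8*r - 12) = (r + 2)*(r + 3)*(r^2 - r - 6) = (r + 2)^2*(r + 3)*(r - 3)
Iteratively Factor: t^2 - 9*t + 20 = (t - 4)*(t - 5)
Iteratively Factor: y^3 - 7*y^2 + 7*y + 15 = (y + 1)*(y^2 - 8*y + 15) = (y - 5)*(y + 1)*(y - 3)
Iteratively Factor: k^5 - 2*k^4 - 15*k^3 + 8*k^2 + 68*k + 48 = (k + 1)*(k^4 - 3*k^3 - 12*k^2 + 20*k + 48) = (k + 1)*(k + 2)*(k^3 - 5*k^2 - 2*k + 24) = (k - 3)*(k + 1)*(k + 2)*(k^2 - 2*k - 8) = (k - 3)*(k + 1)*(k + 2)^2*(k - 4)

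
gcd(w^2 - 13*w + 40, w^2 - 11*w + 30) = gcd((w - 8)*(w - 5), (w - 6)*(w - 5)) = w - 5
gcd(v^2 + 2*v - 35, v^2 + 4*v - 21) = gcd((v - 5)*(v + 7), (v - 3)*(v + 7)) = v + 7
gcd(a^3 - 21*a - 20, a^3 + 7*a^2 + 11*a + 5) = a + 1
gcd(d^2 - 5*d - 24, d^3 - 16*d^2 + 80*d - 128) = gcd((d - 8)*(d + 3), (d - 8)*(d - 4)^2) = d - 8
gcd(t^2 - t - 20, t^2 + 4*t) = t + 4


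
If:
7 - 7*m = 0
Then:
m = 1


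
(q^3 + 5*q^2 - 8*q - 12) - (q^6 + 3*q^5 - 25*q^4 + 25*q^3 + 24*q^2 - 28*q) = -q^6 - 3*q^5 + 25*q^4 - 24*q^3 - 19*q^2 + 20*q - 12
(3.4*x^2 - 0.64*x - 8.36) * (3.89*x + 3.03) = 13.226*x^3 + 7.8124*x^2 - 34.4596*x - 25.3308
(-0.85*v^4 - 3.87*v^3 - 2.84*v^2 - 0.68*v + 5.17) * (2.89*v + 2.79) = -2.4565*v^5 - 13.5558*v^4 - 19.0049*v^3 - 9.8888*v^2 + 13.0441*v + 14.4243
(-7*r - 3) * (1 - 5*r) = 35*r^2 + 8*r - 3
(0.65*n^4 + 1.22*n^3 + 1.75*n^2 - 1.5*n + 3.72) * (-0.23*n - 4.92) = -0.1495*n^5 - 3.4786*n^4 - 6.4049*n^3 - 8.265*n^2 + 6.5244*n - 18.3024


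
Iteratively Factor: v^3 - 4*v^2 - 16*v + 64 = (v + 4)*(v^2 - 8*v + 16) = (v - 4)*(v + 4)*(v - 4)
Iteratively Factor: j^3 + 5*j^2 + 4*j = (j + 1)*(j^2 + 4*j) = j*(j + 1)*(j + 4)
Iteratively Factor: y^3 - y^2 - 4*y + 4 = (y - 2)*(y^2 + y - 2) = (y - 2)*(y - 1)*(y + 2)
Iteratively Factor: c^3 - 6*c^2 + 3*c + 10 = (c + 1)*(c^2 - 7*c + 10) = (c - 5)*(c + 1)*(c - 2)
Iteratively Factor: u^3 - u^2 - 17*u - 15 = (u + 3)*(u^2 - 4*u - 5) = (u + 1)*(u + 3)*(u - 5)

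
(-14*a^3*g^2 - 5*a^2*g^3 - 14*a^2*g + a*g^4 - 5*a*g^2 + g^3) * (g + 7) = -14*a^3*g^3 - 98*a^3*g^2 - 5*a^2*g^4 - 35*a^2*g^3 - 14*a^2*g^2 - 98*a^2*g + a*g^5 + 7*a*g^4 - 5*a*g^3 - 35*a*g^2 + g^4 + 7*g^3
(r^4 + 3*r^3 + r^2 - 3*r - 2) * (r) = r^5 + 3*r^4 + r^3 - 3*r^2 - 2*r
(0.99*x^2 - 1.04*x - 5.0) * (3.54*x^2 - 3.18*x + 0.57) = 3.5046*x^4 - 6.8298*x^3 - 13.8285*x^2 + 15.3072*x - 2.85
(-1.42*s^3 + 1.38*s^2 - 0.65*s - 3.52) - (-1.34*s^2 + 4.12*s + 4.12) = -1.42*s^3 + 2.72*s^2 - 4.77*s - 7.64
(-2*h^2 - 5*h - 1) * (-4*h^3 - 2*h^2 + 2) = 8*h^5 + 24*h^4 + 14*h^3 - 2*h^2 - 10*h - 2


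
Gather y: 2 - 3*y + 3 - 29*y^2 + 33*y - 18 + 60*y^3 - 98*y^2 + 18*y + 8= 60*y^3 - 127*y^2 + 48*y - 5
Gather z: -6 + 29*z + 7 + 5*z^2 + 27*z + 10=5*z^2 + 56*z + 11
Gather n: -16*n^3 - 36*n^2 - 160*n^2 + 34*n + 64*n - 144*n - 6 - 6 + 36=-16*n^3 - 196*n^2 - 46*n + 24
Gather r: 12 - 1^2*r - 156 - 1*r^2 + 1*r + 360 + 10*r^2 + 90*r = 9*r^2 + 90*r + 216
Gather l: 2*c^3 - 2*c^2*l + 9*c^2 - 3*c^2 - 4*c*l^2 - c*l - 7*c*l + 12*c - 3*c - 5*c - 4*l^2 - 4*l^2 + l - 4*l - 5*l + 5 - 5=2*c^3 + 6*c^2 + 4*c + l^2*(-4*c - 8) + l*(-2*c^2 - 8*c - 8)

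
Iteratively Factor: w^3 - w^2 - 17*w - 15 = (w - 5)*(w^2 + 4*w + 3) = (w - 5)*(w + 3)*(w + 1)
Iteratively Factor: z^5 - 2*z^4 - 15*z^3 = (z)*(z^4 - 2*z^3 - 15*z^2) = z*(z - 5)*(z^3 + 3*z^2) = z^2*(z - 5)*(z^2 + 3*z) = z^2*(z - 5)*(z + 3)*(z)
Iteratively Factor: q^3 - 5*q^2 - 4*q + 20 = (q + 2)*(q^2 - 7*q + 10) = (q - 5)*(q + 2)*(q - 2)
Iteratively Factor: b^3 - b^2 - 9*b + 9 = (b - 3)*(b^2 + 2*b - 3) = (b - 3)*(b + 3)*(b - 1)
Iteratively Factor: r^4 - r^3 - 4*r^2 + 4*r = (r - 2)*(r^3 + r^2 - 2*r) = (r - 2)*(r - 1)*(r^2 + 2*r) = (r - 2)*(r - 1)*(r + 2)*(r)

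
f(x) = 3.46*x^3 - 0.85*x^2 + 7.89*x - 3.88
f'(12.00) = 1482.21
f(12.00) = 5947.28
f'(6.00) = 371.37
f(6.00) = 760.22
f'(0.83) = 13.63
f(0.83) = 4.06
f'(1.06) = 17.75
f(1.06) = 7.65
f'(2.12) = 50.94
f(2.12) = 41.99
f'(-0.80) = 15.89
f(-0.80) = -12.51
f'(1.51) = 28.99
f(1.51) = 18.01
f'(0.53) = 9.90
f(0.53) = 0.58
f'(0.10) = 7.82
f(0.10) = -3.10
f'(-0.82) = 16.26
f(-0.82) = -12.83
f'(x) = 10.38*x^2 - 1.7*x + 7.89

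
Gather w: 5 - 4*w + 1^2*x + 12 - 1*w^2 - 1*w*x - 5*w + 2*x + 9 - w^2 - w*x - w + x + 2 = -2*w^2 + w*(-2*x - 10) + 4*x + 28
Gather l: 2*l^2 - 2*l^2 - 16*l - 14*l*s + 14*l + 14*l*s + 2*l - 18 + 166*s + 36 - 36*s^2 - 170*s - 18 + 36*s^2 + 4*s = 0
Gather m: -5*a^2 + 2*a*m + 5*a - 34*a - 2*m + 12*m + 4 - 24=-5*a^2 - 29*a + m*(2*a + 10) - 20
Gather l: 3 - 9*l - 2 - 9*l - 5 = -18*l - 4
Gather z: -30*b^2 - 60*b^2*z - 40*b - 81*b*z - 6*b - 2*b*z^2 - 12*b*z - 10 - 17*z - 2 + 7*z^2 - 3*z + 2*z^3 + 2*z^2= -30*b^2 - 46*b + 2*z^3 + z^2*(9 - 2*b) + z*(-60*b^2 - 93*b - 20) - 12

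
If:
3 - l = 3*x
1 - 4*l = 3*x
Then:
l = -2/3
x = 11/9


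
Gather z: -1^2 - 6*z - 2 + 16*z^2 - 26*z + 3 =16*z^2 - 32*z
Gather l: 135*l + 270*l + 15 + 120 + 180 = 405*l + 315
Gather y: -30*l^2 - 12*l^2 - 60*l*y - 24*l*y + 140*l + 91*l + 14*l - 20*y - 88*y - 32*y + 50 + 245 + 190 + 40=-42*l^2 + 245*l + y*(-84*l - 140) + 525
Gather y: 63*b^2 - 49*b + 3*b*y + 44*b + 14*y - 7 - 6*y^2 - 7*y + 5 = 63*b^2 - 5*b - 6*y^2 + y*(3*b + 7) - 2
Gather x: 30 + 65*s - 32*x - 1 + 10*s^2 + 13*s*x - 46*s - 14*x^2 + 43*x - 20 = 10*s^2 + 19*s - 14*x^2 + x*(13*s + 11) + 9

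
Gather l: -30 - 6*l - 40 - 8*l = -14*l - 70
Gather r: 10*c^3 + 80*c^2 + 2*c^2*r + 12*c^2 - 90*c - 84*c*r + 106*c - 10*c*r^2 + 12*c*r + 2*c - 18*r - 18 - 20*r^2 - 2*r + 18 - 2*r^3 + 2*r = 10*c^3 + 92*c^2 + 18*c - 2*r^3 + r^2*(-10*c - 20) + r*(2*c^2 - 72*c - 18)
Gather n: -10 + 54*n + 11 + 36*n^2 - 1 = 36*n^2 + 54*n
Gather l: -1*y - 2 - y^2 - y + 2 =-y^2 - 2*y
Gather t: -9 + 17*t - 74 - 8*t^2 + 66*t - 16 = -8*t^2 + 83*t - 99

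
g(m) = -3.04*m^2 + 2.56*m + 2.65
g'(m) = 2.56 - 6.08*m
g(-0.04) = 2.54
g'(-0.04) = 2.80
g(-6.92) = -160.64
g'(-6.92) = 44.63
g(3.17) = -19.78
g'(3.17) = -16.71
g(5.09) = -63.08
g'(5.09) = -28.39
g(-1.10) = -3.84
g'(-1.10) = 9.25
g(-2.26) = -18.66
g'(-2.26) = 16.30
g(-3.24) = -37.56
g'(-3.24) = 22.26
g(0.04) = 2.75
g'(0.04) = 2.32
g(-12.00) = -465.83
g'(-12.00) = 75.52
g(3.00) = -17.03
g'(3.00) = -15.68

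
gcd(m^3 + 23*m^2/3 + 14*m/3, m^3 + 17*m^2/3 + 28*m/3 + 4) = m + 2/3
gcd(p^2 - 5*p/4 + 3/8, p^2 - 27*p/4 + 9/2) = p - 3/4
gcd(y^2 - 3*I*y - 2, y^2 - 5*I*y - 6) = y - 2*I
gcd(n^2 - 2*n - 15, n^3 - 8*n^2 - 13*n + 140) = n - 5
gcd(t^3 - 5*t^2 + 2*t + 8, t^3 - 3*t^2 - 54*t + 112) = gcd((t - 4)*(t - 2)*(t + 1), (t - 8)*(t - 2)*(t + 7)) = t - 2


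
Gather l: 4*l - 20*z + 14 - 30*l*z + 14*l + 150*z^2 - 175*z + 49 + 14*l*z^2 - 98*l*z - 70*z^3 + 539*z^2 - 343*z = l*(14*z^2 - 128*z + 18) - 70*z^3 + 689*z^2 - 538*z + 63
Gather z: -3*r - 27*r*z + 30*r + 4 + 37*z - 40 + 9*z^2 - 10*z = 27*r + 9*z^2 + z*(27 - 27*r) - 36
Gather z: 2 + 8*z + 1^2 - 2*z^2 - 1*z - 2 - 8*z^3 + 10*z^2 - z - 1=-8*z^3 + 8*z^2 + 6*z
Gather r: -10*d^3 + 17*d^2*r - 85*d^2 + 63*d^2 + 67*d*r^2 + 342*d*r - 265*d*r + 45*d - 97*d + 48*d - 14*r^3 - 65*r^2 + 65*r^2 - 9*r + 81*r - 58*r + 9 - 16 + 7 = -10*d^3 - 22*d^2 + 67*d*r^2 - 4*d - 14*r^3 + r*(17*d^2 + 77*d + 14)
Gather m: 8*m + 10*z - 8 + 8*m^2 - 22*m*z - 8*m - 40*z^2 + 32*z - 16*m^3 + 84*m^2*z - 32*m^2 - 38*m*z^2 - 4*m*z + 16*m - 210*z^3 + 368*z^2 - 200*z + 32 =-16*m^3 + m^2*(84*z - 24) + m*(-38*z^2 - 26*z + 16) - 210*z^3 + 328*z^2 - 158*z + 24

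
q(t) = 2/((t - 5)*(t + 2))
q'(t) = -2/((t - 5)*(t + 2)^2) - 2/((t - 5)^2*(t + 2)) = 2*(3 - 2*t)/(t^4 - 6*t^3 - 11*t^2 + 60*t + 100)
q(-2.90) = 0.28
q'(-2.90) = 0.35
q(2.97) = -0.20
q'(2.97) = -0.06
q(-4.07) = 0.11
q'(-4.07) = 0.06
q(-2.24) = 1.15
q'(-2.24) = 4.95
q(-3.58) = 0.15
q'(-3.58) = 0.11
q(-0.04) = -0.20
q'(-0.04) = 0.06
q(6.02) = 0.24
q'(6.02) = -0.27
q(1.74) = -0.16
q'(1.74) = -0.01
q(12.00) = 0.02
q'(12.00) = 0.00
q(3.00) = -0.20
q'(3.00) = -0.06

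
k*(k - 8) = k^2 - 8*k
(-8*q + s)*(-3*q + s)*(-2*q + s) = -48*q^3 + 46*q^2*s - 13*q*s^2 + s^3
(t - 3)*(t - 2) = t^2 - 5*t + 6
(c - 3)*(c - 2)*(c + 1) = c^3 - 4*c^2 + c + 6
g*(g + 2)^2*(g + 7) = g^4 + 11*g^3 + 32*g^2 + 28*g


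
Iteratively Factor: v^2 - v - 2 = (v - 2)*(v + 1)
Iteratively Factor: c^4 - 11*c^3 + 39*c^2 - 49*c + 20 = (c - 1)*(c^3 - 10*c^2 + 29*c - 20) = (c - 5)*(c - 1)*(c^2 - 5*c + 4) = (c - 5)*(c - 1)^2*(c - 4)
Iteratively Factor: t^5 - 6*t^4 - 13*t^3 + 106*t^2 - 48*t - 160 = (t - 4)*(t^4 - 2*t^3 - 21*t^2 + 22*t + 40) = (t - 4)*(t + 4)*(t^3 - 6*t^2 + 3*t + 10) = (t - 4)*(t + 1)*(t + 4)*(t^2 - 7*t + 10) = (t - 5)*(t - 4)*(t + 1)*(t + 4)*(t - 2)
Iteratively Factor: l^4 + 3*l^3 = (l)*(l^3 + 3*l^2) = l^2*(l^2 + 3*l) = l^3*(l + 3)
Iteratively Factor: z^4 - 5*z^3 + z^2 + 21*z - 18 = (z + 2)*(z^3 - 7*z^2 + 15*z - 9) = (z - 3)*(z + 2)*(z^2 - 4*z + 3) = (z - 3)^2*(z + 2)*(z - 1)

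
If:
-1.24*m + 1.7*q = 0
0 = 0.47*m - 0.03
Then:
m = 0.06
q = 0.05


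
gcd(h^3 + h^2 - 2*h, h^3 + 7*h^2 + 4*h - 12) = h^2 + h - 2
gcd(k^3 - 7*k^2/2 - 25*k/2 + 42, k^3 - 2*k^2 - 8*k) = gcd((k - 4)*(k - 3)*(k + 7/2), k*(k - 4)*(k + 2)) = k - 4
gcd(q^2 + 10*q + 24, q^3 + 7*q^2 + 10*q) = 1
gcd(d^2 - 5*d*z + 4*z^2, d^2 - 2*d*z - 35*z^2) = 1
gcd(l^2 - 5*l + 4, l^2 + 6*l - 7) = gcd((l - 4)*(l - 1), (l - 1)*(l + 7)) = l - 1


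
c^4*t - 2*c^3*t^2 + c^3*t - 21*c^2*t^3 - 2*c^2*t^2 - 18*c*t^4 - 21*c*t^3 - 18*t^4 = (c - 6*t)*(c + t)*(c + 3*t)*(c*t + t)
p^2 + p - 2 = (p - 1)*(p + 2)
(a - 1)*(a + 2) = a^2 + a - 2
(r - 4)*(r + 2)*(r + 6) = r^3 + 4*r^2 - 20*r - 48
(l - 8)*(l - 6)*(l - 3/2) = l^3 - 31*l^2/2 + 69*l - 72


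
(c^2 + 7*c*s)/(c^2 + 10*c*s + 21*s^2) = c/(c + 3*s)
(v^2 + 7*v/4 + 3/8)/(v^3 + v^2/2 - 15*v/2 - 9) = (v + 1/4)/(v^2 - v - 6)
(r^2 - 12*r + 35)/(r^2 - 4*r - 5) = (r - 7)/(r + 1)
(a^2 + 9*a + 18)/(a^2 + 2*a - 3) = (a + 6)/(a - 1)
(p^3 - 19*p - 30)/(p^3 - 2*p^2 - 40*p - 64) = (p^2 - 2*p - 15)/(p^2 - 4*p - 32)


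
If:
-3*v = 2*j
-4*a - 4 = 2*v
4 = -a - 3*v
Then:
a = -2/5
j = 9/5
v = -6/5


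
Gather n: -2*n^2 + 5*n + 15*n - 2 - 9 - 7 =-2*n^2 + 20*n - 18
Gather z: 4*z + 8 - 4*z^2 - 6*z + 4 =-4*z^2 - 2*z + 12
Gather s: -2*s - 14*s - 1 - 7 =-16*s - 8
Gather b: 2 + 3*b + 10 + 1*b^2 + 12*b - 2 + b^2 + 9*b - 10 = 2*b^2 + 24*b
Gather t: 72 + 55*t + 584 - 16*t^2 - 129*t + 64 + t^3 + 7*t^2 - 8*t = t^3 - 9*t^2 - 82*t + 720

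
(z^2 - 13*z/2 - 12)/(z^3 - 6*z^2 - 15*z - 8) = (z + 3/2)/(z^2 + 2*z + 1)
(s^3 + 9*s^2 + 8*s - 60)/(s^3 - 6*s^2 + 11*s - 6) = (s^2 + 11*s + 30)/(s^2 - 4*s + 3)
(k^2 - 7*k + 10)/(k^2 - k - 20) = (k - 2)/(k + 4)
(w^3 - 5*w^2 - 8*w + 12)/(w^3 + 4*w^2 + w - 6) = (w - 6)/(w + 3)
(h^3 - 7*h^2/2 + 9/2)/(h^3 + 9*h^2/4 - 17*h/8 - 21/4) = 4*(h^2 - 2*h - 3)/(4*h^2 + 15*h + 14)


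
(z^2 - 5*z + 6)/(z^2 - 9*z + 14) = (z - 3)/(z - 7)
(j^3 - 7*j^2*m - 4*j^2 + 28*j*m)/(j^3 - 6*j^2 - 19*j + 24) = j*(j^2 - 7*j*m - 4*j + 28*m)/(j^3 - 6*j^2 - 19*j + 24)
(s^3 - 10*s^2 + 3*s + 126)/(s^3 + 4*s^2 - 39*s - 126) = (s - 7)/(s + 7)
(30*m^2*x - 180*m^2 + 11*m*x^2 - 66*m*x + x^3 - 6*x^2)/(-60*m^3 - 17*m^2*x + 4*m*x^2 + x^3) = (6*m*x - 36*m + x^2 - 6*x)/(-12*m^2 - m*x + x^2)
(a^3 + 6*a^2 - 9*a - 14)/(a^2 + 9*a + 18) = (a^3 + 6*a^2 - 9*a - 14)/(a^2 + 9*a + 18)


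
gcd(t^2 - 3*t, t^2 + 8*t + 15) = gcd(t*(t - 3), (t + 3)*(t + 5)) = 1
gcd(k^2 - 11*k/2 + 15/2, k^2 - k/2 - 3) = 1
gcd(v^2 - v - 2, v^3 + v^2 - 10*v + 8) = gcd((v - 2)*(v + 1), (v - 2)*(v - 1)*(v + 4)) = v - 2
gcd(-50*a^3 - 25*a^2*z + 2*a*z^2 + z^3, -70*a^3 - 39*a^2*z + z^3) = 10*a^2 + 7*a*z + z^2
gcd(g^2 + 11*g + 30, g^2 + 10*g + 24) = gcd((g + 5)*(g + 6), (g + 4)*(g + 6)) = g + 6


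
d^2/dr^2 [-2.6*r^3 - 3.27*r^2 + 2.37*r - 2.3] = -15.6*r - 6.54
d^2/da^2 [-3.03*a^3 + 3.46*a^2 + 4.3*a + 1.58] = 6.92 - 18.18*a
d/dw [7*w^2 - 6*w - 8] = 14*w - 6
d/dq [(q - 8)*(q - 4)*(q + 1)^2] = 4*q^3 - 30*q^2 + 18*q + 52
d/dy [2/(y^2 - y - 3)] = 2*(1 - 2*y)/(-y^2 + y + 3)^2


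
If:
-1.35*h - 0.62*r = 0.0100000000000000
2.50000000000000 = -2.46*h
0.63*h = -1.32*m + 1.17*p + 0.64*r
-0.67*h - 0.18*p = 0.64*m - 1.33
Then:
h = -1.02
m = 2.76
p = 1.36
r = 2.20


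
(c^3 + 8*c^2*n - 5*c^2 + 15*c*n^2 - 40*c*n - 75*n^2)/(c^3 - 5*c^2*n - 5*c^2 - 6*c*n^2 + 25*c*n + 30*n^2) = (c^2 + 8*c*n + 15*n^2)/(c^2 - 5*c*n - 6*n^2)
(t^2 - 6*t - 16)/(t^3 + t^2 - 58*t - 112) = 1/(t + 7)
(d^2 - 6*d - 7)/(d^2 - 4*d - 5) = (d - 7)/(d - 5)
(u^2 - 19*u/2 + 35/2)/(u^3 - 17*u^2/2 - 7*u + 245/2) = (2*u - 5)/(2*u^2 - 3*u - 35)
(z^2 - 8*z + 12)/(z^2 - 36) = (z - 2)/(z + 6)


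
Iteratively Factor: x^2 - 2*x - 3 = (x - 3)*(x + 1)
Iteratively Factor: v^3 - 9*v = (v + 3)*(v^2 - 3*v) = v*(v + 3)*(v - 3)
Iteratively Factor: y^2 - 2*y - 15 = (y - 5)*(y + 3)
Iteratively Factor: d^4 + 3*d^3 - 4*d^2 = (d)*(d^3 + 3*d^2 - 4*d) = d*(d - 1)*(d^2 + 4*d) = d^2*(d - 1)*(d + 4)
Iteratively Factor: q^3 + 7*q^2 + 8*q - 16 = (q + 4)*(q^2 + 3*q - 4) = (q - 1)*(q + 4)*(q + 4)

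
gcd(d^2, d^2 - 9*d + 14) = 1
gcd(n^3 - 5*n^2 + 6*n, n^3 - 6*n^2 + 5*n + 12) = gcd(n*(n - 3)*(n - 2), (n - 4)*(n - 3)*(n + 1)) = n - 3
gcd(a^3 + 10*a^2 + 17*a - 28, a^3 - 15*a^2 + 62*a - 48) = a - 1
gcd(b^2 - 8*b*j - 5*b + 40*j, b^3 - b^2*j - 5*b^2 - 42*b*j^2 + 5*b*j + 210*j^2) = b - 5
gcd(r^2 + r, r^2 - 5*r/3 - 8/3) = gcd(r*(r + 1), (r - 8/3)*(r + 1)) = r + 1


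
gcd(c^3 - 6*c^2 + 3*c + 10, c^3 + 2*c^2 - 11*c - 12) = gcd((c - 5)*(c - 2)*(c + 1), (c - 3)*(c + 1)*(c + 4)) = c + 1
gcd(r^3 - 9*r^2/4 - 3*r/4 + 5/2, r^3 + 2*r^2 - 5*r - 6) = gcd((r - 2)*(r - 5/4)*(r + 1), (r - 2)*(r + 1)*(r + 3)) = r^2 - r - 2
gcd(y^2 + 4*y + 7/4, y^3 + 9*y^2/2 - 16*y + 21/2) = 1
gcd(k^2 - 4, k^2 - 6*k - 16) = k + 2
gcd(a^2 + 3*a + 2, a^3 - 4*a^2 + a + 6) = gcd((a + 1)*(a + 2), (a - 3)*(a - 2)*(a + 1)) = a + 1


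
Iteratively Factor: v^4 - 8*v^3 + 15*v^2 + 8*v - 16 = (v - 4)*(v^3 - 4*v^2 - v + 4) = (v - 4)^2*(v^2 - 1) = (v - 4)^2*(v - 1)*(v + 1)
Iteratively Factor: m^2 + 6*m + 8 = (m + 4)*(m + 2)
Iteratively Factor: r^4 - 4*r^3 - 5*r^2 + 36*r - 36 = (r + 3)*(r^3 - 7*r^2 + 16*r - 12) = (r - 3)*(r + 3)*(r^2 - 4*r + 4) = (r - 3)*(r - 2)*(r + 3)*(r - 2)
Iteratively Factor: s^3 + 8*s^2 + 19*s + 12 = (s + 3)*(s^2 + 5*s + 4) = (s + 3)*(s + 4)*(s + 1)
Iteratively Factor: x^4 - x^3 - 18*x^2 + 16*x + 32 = (x + 4)*(x^3 - 5*x^2 + 2*x + 8) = (x + 1)*(x + 4)*(x^2 - 6*x + 8) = (x - 4)*(x + 1)*(x + 4)*(x - 2)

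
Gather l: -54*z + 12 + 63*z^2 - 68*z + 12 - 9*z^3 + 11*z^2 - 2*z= -9*z^3 + 74*z^2 - 124*z + 24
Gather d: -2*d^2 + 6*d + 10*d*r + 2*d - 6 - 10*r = -2*d^2 + d*(10*r + 8) - 10*r - 6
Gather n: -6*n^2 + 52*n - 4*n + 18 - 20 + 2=-6*n^2 + 48*n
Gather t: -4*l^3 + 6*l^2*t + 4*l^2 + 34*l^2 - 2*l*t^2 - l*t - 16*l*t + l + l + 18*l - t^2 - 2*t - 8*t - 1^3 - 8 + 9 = -4*l^3 + 38*l^2 + 20*l + t^2*(-2*l - 1) + t*(6*l^2 - 17*l - 10)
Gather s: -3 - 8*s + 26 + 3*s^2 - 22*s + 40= 3*s^2 - 30*s + 63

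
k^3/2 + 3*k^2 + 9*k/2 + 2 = (k/2 + 1/2)*(k + 1)*(k + 4)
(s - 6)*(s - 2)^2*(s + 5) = s^4 - 5*s^3 - 22*s^2 + 116*s - 120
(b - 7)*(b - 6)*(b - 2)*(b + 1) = b^4 - 14*b^3 + 53*b^2 - 16*b - 84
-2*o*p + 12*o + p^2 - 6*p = (-2*o + p)*(p - 6)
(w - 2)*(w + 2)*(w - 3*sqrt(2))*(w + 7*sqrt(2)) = w^4 + 4*sqrt(2)*w^3 - 46*w^2 - 16*sqrt(2)*w + 168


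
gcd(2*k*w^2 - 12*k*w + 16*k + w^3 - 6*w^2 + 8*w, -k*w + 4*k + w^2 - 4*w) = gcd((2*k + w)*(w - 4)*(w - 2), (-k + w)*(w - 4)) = w - 4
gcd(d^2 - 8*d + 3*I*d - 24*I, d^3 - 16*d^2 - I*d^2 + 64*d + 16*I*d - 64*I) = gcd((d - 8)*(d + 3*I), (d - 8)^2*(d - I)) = d - 8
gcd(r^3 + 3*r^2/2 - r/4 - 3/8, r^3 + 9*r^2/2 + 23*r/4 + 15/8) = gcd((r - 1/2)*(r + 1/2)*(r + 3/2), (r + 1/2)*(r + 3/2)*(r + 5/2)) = r^2 + 2*r + 3/4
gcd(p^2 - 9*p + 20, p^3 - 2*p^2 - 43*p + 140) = p^2 - 9*p + 20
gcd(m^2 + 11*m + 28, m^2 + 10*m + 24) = m + 4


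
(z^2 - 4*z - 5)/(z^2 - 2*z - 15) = (z + 1)/(z + 3)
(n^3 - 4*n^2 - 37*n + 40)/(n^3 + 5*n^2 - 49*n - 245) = (n^2 - 9*n + 8)/(n^2 - 49)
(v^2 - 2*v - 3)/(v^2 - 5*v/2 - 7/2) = 2*(v - 3)/(2*v - 7)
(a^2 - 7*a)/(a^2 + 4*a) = (a - 7)/(a + 4)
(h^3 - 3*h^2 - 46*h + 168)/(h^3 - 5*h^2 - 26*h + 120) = (h + 7)/(h + 5)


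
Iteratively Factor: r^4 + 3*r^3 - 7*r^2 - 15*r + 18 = (r - 2)*(r^3 + 5*r^2 + 3*r - 9) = (r - 2)*(r + 3)*(r^2 + 2*r - 3) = (r - 2)*(r + 3)^2*(r - 1)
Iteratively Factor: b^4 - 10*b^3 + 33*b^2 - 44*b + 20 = (b - 1)*(b^3 - 9*b^2 + 24*b - 20) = (b - 5)*(b - 1)*(b^2 - 4*b + 4) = (b - 5)*(b - 2)*(b - 1)*(b - 2)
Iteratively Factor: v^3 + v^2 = (v + 1)*(v^2) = v*(v + 1)*(v)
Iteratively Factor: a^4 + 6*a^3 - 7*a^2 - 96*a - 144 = (a + 3)*(a^3 + 3*a^2 - 16*a - 48) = (a + 3)*(a + 4)*(a^2 - a - 12) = (a - 4)*(a + 3)*(a + 4)*(a + 3)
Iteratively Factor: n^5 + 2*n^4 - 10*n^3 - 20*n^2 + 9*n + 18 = (n + 3)*(n^4 - n^3 - 7*n^2 + n + 6) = (n + 2)*(n + 3)*(n^3 - 3*n^2 - n + 3) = (n - 1)*(n + 2)*(n + 3)*(n^2 - 2*n - 3) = (n - 3)*(n - 1)*(n + 2)*(n + 3)*(n + 1)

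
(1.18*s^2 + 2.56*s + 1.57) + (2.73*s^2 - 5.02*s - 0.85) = 3.91*s^2 - 2.46*s + 0.72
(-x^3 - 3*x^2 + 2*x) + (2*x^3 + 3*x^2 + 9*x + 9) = x^3 + 11*x + 9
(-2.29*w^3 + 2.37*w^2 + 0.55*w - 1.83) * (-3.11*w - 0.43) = 7.1219*w^4 - 6.386*w^3 - 2.7296*w^2 + 5.4548*w + 0.7869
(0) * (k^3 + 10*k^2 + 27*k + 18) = 0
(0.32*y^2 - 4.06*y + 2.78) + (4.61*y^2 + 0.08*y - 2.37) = 4.93*y^2 - 3.98*y + 0.41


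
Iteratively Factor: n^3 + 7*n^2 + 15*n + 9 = (n + 3)*(n^2 + 4*n + 3) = (n + 1)*(n + 3)*(n + 3)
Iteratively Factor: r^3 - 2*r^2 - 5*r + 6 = (r + 2)*(r^2 - 4*r + 3) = (r - 3)*(r + 2)*(r - 1)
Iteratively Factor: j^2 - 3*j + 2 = (j - 2)*(j - 1)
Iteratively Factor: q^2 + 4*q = (q + 4)*(q)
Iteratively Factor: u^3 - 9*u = (u)*(u^2 - 9) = u*(u - 3)*(u + 3)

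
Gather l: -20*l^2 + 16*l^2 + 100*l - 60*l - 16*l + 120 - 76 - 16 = -4*l^2 + 24*l + 28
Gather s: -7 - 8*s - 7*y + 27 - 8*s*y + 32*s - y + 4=s*(24 - 8*y) - 8*y + 24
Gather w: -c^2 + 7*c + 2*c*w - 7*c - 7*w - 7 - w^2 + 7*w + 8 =-c^2 + 2*c*w - w^2 + 1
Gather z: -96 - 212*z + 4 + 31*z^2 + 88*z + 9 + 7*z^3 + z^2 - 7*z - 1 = 7*z^3 + 32*z^2 - 131*z - 84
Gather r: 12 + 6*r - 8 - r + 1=5*r + 5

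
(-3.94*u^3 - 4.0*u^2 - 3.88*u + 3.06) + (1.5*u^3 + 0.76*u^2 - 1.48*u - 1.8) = -2.44*u^3 - 3.24*u^2 - 5.36*u + 1.26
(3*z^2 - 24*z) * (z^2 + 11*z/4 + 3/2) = 3*z^4 - 63*z^3/4 - 123*z^2/2 - 36*z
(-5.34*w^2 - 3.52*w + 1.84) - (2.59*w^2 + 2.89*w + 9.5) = -7.93*w^2 - 6.41*w - 7.66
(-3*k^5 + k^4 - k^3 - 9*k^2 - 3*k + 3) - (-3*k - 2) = -3*k^5 + k^4 - k^3 - 9*k^2 + 5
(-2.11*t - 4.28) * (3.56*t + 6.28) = -7.5116*t^2 - 28.4876*t - 26.8784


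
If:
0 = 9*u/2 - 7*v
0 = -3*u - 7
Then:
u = -7/3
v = -3/2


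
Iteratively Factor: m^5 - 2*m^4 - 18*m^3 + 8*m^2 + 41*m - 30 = (m - 5)*(m^4 + 3*m^3 - 3*m^2 - 7*m + 6) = (m - 5)*(m - 1)*(m^3 + 4*m^2 + m - 6) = (m - 5)*(m - 1)*(m + 3)*(m^2 + m - 2) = (m - 5)*(m - 1)^2*(m + 3)*(m + 2)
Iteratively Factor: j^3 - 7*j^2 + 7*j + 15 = (j + 1)*(j^2 - 8*j + 15) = (j - 5)*(j + 1)*(j - 3)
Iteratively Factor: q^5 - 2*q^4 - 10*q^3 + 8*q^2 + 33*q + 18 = (q + 1)*(q^4 - 3*q^3 - 7*q^2 + 15*q + 18) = (q + 1)^2*(q^3 - 4*q^2 - 3*q + 18) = (q + 1)^2*(q + 2)*(q^2 - 6*q + 9) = (q - 3)*(q + 1)^2*(q + 2)*(q - 3)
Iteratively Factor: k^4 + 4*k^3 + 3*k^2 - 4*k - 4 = (k - 1)*(k^3 + 5*k^2 + 8*k + 4) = (k - 1)*(k + 2)*(k^2 + 3*k + 2) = (k - 1)*(k + 2)^2*(k + 1)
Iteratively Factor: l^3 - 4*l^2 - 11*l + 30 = (l + 3)*(l^2 - 7*l + 10) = (l - 2)*(l + 3)*(l - 5)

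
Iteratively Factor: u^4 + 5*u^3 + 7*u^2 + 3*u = (u + 1)*(u^3 + 4*u^2 + 3*u) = (u + 1)^2*(u^2 + 3*u) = (u + 1)^2*(u + 3)*(u)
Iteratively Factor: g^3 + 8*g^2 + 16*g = (g + 4)*(g^2 + 4*g) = g*(g + 4)*(g + 4)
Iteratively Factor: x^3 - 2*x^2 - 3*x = (x - 3)*(x^2 + x) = x*(x - 3)*(x + 1)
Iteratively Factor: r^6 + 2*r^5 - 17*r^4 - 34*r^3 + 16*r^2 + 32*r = (r + 4)*(r^5 - 2*r^4 - 9*r^3 + 2*r^2 + 8*r) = (r - 4)*(r + 4)*(r^4 + 2*r^3 - r^2 - 2*r) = (r - 4)*(r + 1)*(r + 4)*(r^3 + r^2 - 2*r) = (r - 4)*(r - 1)*(r + 1)*(r + 4)*(r^2 + 2*r) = r*(r - 4)*(r - 1)*(r + 1)*(r + 4)*(r + 2)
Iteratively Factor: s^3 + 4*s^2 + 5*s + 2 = (s + 1)*(s^2 + 3*s + 2) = (s + 1)^2*(s + 2)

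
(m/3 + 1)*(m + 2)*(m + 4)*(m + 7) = m^4/3 + 16*m^3/3 + 89*m^2/3 + 206*m/3 + 56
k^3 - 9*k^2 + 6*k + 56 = (k - 7)*(k - 4)*(k + 2)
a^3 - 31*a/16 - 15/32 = (a - 3/2)*(a + 1/4)*(a + 5/4)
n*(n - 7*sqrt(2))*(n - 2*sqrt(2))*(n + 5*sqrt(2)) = n^4 - 4*sqrt(2)*n^3 - 62*n^2 + 140*sqrt(2)*n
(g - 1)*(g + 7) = g^2 + 6*g - 7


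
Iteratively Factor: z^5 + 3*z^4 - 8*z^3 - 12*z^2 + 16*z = (z)*(z^4 + 3*z^3 - 8*z^2 - 12*z + 16) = z*(z + 2)*(z^3 + z^2 - 10*z + 8) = z*(z - 2)*(z + 2)*(z^2 + 3*z - 4) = z*(z - 2)*(z + 2)*(z + 4)*(z - 1)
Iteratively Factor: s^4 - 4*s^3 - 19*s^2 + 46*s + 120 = (s - 5)*(s^3 + s^2 - 14*s - 24) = (s - 5)*(s - 4)*(s^2 + 5*s + 6) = (s - 5)*(s - 4)*(s + 2)*(s + 3)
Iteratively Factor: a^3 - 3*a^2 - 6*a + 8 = (a - 4)*(a^2 + a - 2) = (a - 4)*(a - 1)*(a + 2)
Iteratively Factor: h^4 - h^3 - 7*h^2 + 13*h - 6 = (h - 1)*(h^3 - 7*h + 6) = (h - 1)^2*(h^2 + h - 6) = (h - 2)*(h - 1)^2*(h + 3)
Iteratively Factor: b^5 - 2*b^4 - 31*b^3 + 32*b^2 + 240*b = (b + 4)*(b^4 - 6*b^3 - 7*b^2 + 60*b) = b*(b + 4)*(b^3 - 6*b^2 - 7*b + 60) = b*(b + 3)*(b + 4)*(b^2 - 9*b + 20) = b*(b - 4)*(b + 3)*(b + 4)*(b - 5)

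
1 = 1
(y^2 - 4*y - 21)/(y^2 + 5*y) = (y^2 - 4*y - 21)/(y*(y + 5))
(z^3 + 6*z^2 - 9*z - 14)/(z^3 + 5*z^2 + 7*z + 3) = (z^2 + 5*z - 14)/(z^2 + 4*z + 3)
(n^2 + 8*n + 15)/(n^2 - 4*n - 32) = (n^2 + 8*n + 15)/(n^2 - 4*n - 32)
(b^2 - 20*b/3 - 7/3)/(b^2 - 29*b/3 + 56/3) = (3*b + 1)/(3*b - 8)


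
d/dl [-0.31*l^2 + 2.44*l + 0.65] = 2.44 - 0.62*l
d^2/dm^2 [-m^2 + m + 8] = -2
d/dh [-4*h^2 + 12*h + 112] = 12 - 8*h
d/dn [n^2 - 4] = 2*n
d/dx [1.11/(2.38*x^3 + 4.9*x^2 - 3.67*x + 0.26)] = (-7.9254*x^2 - 10.878*x + 4.0737)/(2.38*x^3 + 4.9*x^2 - 3.67*x + 0.26)^2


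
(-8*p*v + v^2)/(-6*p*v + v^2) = (8*p - v)/(6*p - v)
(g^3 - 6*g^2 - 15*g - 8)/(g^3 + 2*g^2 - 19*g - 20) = (g^2 - 7*g - 8)/(g^2 + g - 20)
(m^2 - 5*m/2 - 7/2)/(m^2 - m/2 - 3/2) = (2*m - 7)/(2*m - 3)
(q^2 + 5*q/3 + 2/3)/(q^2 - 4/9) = 3*(q + 1)/(3*q - 2)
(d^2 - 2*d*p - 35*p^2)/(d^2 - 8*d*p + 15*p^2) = (d^2 - 2*d*p - 35*p^2)/(d^2 - 8*d*p + 15*p^2)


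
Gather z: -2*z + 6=6 - 2*z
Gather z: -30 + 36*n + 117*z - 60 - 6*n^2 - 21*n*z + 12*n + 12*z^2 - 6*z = -6*n^2 + 48*n + 12*z^2 + z*(111 - 21*n) - 90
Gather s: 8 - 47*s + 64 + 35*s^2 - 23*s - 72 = 35*s^2 - 70*s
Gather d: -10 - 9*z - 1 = -9*z - 11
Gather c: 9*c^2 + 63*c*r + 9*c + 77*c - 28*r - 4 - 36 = 9*c^2 + c*(63*r + 86) - 28*r - 40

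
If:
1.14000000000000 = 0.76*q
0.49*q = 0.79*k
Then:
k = 0.93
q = 1.50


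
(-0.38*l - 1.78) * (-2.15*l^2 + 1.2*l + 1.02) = 0.817*l^3 + 3.371*l^2 - 2.5236*l - 1.8156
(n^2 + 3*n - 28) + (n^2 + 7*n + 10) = 2*n^2 + 10*n - 18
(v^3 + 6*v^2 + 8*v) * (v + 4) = v^4 + 10*v^3 + 32*v^2 + 32*v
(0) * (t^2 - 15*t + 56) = 0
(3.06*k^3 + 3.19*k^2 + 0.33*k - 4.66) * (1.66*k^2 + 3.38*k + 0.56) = 5.0796*k^5 + 15.6382*k^4 + 13.0436*k^3 - 4.8338*k^2 - 15.566*k - 2.6096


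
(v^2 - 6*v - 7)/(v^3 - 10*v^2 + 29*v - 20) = (v^2 - 6*v - 7)/(v^3 - 10*v^2 + 29*v - 20)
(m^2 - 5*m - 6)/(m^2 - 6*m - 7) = (m - 6)/(m - 7)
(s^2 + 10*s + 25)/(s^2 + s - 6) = (s^2 + 10*s + 25)/(s^2 + s - 6)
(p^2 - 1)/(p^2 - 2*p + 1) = (p + 1)/(p - 1)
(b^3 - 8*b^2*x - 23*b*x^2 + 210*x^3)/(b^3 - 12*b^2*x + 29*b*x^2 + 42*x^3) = (b + 5*x)/(b + x)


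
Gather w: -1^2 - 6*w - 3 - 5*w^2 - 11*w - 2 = -5*w^2 - 17*w - 6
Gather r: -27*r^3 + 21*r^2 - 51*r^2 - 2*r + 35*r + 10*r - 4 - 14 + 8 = -27*r^3 - 30*r^2 + 43*r - 10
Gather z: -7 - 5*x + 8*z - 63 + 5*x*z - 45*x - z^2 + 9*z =-50*x - z^2 + z*(5*x + 17) - 70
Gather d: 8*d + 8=8*d + 8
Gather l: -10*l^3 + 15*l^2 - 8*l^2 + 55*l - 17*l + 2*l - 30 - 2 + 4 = -10*l^3 + 7*l^2 + 40*l - 28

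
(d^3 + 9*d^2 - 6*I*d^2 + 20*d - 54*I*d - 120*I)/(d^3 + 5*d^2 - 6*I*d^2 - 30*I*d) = (d + 4)/d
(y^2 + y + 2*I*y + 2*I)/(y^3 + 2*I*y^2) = (y + 1)/y^2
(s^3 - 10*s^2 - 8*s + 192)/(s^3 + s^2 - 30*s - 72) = (s - 8)/(s + 3)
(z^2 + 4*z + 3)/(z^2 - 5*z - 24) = (z + 1)/(z - 8)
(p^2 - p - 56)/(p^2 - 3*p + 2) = (p^2 - p - 56)/(p^2 - 3*p + 2)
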